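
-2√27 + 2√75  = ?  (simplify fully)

2√27 = 6*√3; 2√75 = 10*√3
Combine: (-6 + 10)·√3 = 4*√3

4*√3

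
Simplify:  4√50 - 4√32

4*√2

4√50 = 20*√2; 4√32 = 16*√2
Combine: (20 - 16)·√2 = 4*√2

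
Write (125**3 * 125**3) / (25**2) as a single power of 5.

5**14

125**3 = 5**9; 125**3 = 5**9; 25**2 = 5**4
Combine exponents: 5**14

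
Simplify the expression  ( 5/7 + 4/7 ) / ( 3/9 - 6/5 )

-135/91

Numerator: 5/7 + 4/7 = 9/7
Denominator: 3/9 - 6/5 = -13/15
Divide: (9/7) · (-15/13) = -135/91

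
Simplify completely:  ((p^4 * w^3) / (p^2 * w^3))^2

p^4

Inside the bracket: p^2
Raise to the power 2: p^4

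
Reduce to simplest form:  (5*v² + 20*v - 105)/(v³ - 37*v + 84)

5/(v - 4)

Factor: 5*v² + 20*v - 105 = 5·(v + 7)·(v - 3);  v³ - 37*v + 84 = (v + 7)·(v - 4)·(v - 3)
Cancel the common factors (v - 3), (v + 7).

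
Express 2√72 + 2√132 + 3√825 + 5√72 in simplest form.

42*√2 + 19*√33

2√72 = 12*√2; 2√132 = 4*√33; 3√825 = 15*√33; 5√72 = 30*√2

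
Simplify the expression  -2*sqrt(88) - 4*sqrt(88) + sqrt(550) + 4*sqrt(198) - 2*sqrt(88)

2*sqrt(88) = 4*sqrt(22); 4*sqrt(88) = 8*sqrt(22); sqrt(550) = 5*sqrt(22); 4*sqrt(198) = 12*sqrt(22); 2*sqrt(88) = 4*sqrt(22)
Combine: (-4 - 8 + 5 + 12 - 4)·sqrt(22) = sqrt(22)

sqrt(22)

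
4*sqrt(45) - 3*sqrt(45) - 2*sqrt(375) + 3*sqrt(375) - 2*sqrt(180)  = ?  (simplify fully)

-9*sqrt(5) + 5*sqrt(15)

4*sqrt(45) = 12*sqrt(5); 3*sqrt(45) = 9*sqrt(5); 2*sqrt(375) = 10*sqrt(15); 3*sqrt(375) = 15*sqrt(15); 2*sqrt(180) = 12*sqrt(5)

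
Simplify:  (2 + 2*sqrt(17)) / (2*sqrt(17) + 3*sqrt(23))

(-68 - 4*sqrt(17) + 6*sqrt(23) + 6*sqrt(391))/139

Multiply numerator and denominator by -3*sqrt(23) + 2*sqrt(17).
Denominator becomes -139; numerator becomes -6*sqrt(391) - 6*sqrt(23) + 4*sqrt(17) + 68.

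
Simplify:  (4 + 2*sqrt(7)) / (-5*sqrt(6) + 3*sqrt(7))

Multiply numerator and denominator by 3*sqrt(7) + 5*sqrt(6).
Denominator becomes -87; numerator becomes 12*sqrt(7) + 42 + 20*sqrt(6) + 10*sqrt(42).

(-10*sqrt(42) - 20*sqrt(6) - 42 - 12*sqrt(7))/87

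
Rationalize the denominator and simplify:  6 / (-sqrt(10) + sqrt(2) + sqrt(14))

(-9*sqrt(10) - 3*sqrt(14) + 33*sqrt(2) + 6*sqrt(70))/19

Group as (sqrt(2) + sqrt(14)) - sqrt(10); multiply by (sqrt(2) + sqrt(14)) + sqrt(10), then rationalise the remaining surd.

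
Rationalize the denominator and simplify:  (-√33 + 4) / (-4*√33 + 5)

(-11*√33 + 112)/503

Multiply numerator and denominator by 5 + 4*√33.
Denominator becomes -503; numerator becomes -112 + 11*√33.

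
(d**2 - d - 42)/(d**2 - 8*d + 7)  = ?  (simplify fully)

(d + 6)/(d - 1)

Factor: d**2 - d - 42 = (d + 6)*(d - 7);  d**2 - 8*d + 7 = (d - 7)*(d - 1)
Cancel the common factor (d - 7).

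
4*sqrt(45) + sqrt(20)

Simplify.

14*sqrt(5)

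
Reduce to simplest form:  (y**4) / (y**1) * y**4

y**7

Quotient: y**3
Multiply by y**4: add exponents.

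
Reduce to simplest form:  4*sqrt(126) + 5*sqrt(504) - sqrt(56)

40*sqrt(14)

4*sqrt(126) = 12*sqrt(14); 5*sqrt(504) = 30*sqrt(14); sqrt(56) = 2*sqrt(14)
Combine: (12 + 30 - 2)·sqrt(14) = 40*sqrt(14)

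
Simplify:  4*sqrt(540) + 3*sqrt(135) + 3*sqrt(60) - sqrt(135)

36*sqrt(15)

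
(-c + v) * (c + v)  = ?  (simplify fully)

-c^2 + v^2

Telescope via difference of squares: (v+c)(v-c) = -c^2 + v^2.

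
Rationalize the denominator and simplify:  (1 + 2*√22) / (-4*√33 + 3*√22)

(-88*√6 - 132 - 4*√33 - 3*√22)/330

Multiply numerator and denominator by 3*√22 + 4*√33.
Denominator becomes -330; numerator becomes 3*√22 + 4*√33 + 132 + 88*√6.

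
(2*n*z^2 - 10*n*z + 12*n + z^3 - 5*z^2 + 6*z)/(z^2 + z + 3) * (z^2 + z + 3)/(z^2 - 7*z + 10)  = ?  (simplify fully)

Factor: 2*n*z^2 - 10*n*z + 12*n + z^3 - 5*z^2 + 6*z = (2*n + z)*(z - 3)*(z - 2);  z^2 - 7*z + 10 = (z - 5)*(z - 2)
Cancel the common factors (z^2 + z + 3), (z - 2).

(2*n*z - 6*n + z^2 - 3*z)/(z - 5)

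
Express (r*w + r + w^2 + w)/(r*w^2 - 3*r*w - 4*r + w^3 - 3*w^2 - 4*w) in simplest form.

1/(w - 4)

Factor: r*w + r + w^2 + w = (w + 1)*(r + w);  r*w^2 - 3*r*w - 4*r + w^3 - 3*w^2 - 4*w = (w + 1)*(r + w)*(w - 4)
Cancel the common factors (w + 1), (r + w).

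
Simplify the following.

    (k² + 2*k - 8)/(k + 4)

Factor: k² + 2*k - 8 = (k + 4)·(k - 2)
Cancel the common factor (k + 4).

k - 2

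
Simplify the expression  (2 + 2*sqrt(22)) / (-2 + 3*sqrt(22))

Multiply numerator and denominator by -3*sqrt(22) - 2.
Denominator becomes -194; numerator becomes -136 - 10*sqrt(22).

(5*sqrt(22) + 68)/97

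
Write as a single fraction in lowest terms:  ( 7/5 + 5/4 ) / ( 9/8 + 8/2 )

Numerator: 7/5 + 5/4 = 53/20
Denominator: 9/8 + 8/2 = 41/8
Divide: (53/20) · (8/41) = 106/205

106/205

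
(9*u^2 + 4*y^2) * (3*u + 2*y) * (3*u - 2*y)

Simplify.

((3*u)+(2*y))((3*u)-(2*y)) = 9*u^2 - 4*y^2; continue pairing.

81*u^4 - 16*y^4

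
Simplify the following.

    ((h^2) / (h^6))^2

h^(-8)

Inside the bracket: (h^-4)
Raise to the power 2: (h^-8)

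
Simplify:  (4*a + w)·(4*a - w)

Difference of squares with P = 4*a, Q = w.

16*a² - w²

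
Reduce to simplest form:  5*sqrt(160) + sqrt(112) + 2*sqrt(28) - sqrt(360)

5*sqrt(160) = 20*sqrt(10); sqrt(112) = 4*sqrt(7); 2*sqrt(28) = 4*sqrt(7); sqrt(360) = 6*sqrt(10)

8*sqrt(7) + 14*sqrt(10)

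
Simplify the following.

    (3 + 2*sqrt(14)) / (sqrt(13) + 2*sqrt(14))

(-2*sqrt(182) - 3*sqrt(13) + 6*sqrt(14) + 56)/43

Multiply numerator and denominator by -sqrt(13) + 2*sqrt(14).
Denominator becomes 43; numerator becomes -2*sqrt(182) - 3*sqrt(13) + 6*sqrt(14) + 56.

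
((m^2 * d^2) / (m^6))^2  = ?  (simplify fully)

Inside the bracket: (m^-4) * d^2
Raise to the power 2: (m^-8) * d^4

d^4/m^8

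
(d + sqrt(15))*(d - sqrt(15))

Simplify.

(d)^2 - (sqrt(15))^2 = d^2 - 15.

d^2 - 15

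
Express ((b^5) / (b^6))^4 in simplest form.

b^(-4)

Inside the bracket: (b^-1)
Raise to the power 4: (b^-4)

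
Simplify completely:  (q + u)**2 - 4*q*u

(q - u)**2

Expand the square and combine the 4*q*u term.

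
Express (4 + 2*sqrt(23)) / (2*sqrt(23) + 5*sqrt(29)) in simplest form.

(-92 - 8*sqrt(23) + 20*sqrt(29) + 10*sqrt(667))/633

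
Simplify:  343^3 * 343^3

7^18

343^3 = 7^9; 343^3 = 7^9
Combine exponents: 7^18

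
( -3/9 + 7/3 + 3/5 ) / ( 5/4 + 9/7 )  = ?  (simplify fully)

364/355

Numerator: -3/9 + 7/3 + 3/5 = 13/5
Denominator: 5/4 + 9/7 = 71/28
Divide: (13/5) · (28/71) = 364/355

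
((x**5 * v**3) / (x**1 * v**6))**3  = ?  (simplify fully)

Inside the bracket: x**4 * (v**-3)
Raise to the power 3: x**12 * (v**-9)

x**12/v**9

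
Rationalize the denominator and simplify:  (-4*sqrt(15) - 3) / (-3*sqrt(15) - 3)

Multiply numerator and denominator by -3 + 3*sqrt(15).
Denominator becomes -126; numerator becomes -171 + 3*sqrt(15).

(-sqrt(15) + 57)/42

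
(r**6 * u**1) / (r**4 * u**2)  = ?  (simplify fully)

r**2/u

Quotient: r**2 * (u**-1)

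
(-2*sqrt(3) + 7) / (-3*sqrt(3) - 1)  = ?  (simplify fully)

Multiply numerator and denominator by -1 + 3*sqrt(3).
Denominator becomes -26; numerator becomes -25 + 23*sqrt(3).

(-23*sqrt(3) + 25)/26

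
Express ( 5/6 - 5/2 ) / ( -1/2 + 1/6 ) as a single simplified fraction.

Numerator: 5/6 - 5/2 = -5/3
Denominator: -1/2 + 1/6 = -1/3
Divide: (-5/3) · (-3) = 5

5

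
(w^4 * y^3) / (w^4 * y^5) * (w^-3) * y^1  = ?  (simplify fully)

Quotient: (y^-2)
Multiply by (w^-3) * y^1: add exponents.

1/(w^3*y)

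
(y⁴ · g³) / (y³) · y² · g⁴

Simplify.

g⁷*y³

Quotient: y¹ · g³
Multiply by y² · g⁴: add exponents.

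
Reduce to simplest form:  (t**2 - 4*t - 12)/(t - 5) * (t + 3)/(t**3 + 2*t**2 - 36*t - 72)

(t + 3)/(t**2 + t - 30)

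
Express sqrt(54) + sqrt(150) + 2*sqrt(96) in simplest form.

16*sqrt(6)

sqrt(54) = 3*sqrt(6); sqrt(150) = 5*sqrt(6); 2*sqrt(96) = 8*sqrt(6)
Combine: (3 + 5 + 8)·sqrt(6) = 16*sqrt(6)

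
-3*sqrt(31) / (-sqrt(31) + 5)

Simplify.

(5*sqrt(31) + 31)/2

Multiply numerator and denominator by 5 + sqrt(31).
Denominator becomes -6; numerator becomes -93 - 15*sqrt(31).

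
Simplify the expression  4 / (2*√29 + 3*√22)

(-4*√29 + 6*√22)/41

Multiply numerator and denominator by -3*√22 + 2*√29.
Denominator becomes -82; numerator becomes -12*√22 + 8*√29.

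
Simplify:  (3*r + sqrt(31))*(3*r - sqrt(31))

9*r**2 - 31

Difference of squares with P = 3*r, Q = sqrt(31).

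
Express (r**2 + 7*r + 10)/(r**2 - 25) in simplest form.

Factor: r**2 + 7*r + 10 = (r + 5)*(r + 2);  r**2 - 25 = (r + 5)*(r - 5)
Cancel the common factor (r + 5).

(r + 2)/(r - 5)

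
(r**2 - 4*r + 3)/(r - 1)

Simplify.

Factor: r**2 - 4*r + 3 = (r - 3)*(r - 1)
Cancel the common factor (r - 1).

r - 3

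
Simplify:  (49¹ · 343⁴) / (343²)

7^8

49¹ = 7^2; 343⁴ = 7^12; 343² = 7^6
Combine exponents: 7^8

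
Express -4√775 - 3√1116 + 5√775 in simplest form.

4√775 = 20*√31; 3√1116 = 18*√31; 5√775 = 25*√31
Combine: (-20 - 18 + 25)·√31 = -13*√31

-13*√31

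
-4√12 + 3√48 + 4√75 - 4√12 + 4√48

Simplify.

32*√3

4√12 = 8*√3; 3√48 = 12*√3; 4√75 = 20*√3; 4√12 = 8*√3; 4√48 = 16*√3
Combine: (-8 + 12 + 20 - 8 + 16)·√3 = 32*√3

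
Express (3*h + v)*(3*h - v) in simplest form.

9*h^2 - v^2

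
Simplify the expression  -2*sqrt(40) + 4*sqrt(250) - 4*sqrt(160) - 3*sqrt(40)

-6*sqrt(10)

2*sqrt(40) = 4*sqrt(10); 4*sqrt(250) = 20*sqrt(10); 4*sqrt(160) = 16*sqrt(10); 3*sqrt(40) = 6*sqrt(10)
Combine: (-4 + 20 - 16 - 6)·sqrt(10) = -6*sqrt(10)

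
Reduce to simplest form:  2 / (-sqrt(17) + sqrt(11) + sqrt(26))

Group as (sqrt(11) + sqrt(26)) - sqrt(17); multiply by (sqrt(11) + sqrt(26)) + sqrt(17), then rationalise the remaining surd.

(-10*sqrt(17) + sqrt(26) + 16*sqrt(11) + sqrt(4862))/186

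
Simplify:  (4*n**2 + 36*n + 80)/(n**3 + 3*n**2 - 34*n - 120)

Factor: 4*n**2 + 36*n + 80 = 4*(n + 5)*(n + 4);  n**3 + 3*n**2 - 34*n - 120 = (n + 4)*(n + 5)*(n - 6)
Cancel the common factors (n + 5), (n + 4).

4/(n - 6)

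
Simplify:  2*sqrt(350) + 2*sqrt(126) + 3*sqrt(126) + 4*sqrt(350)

45*sqrt(14)

2*sqrt(350) = 10*sqrt(14); 2*sqrt(126) = 6*sqrt(14); 3*sqrt(126) = 9*sqrt(14); 4*sqrt(350) = 20*sqrt(14)
Combine: (10 + 6 + 9 + 20)·sqrt(14) = 45*sqrt(14)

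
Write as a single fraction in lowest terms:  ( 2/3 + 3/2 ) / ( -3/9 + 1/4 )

Numerator: 2/3 + 3/2 = 13/6
Denominator: -3/9 + 1/4 = -1/12
Divide: (13/6) · (-12) = -26

-26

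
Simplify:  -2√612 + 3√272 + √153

2√612 = 12*√17; 3√272 = 12*√17; √153 = 3*√17
Combine: (-12 + 12 + 3)·√17 = 3*√17

3*√17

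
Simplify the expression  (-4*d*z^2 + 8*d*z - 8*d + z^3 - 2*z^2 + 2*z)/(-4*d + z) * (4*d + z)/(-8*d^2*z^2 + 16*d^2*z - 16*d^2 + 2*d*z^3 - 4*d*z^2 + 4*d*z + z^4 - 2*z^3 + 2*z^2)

Factor: -4*d*z^2 + 8*d*z - 8*d + z^3 - 2*z^2 + 2*z = (-4*d + z)*(z^2 - 2*z + 2);  -8*d^2*z^2 + 16*d^2*z - 16*d^2 + 2*d*z^3 - 4*d*z^2 + 4*d*z + z^4 - 2*z^3 + 2*z^2 = (-2*d + z)*(4*d + z)*(z^2 - 2*z + 2)
Cancel the common factors (z^2 - 2*z + 2), (4*d + z), (-4*d + z).

1/(-2*d + z)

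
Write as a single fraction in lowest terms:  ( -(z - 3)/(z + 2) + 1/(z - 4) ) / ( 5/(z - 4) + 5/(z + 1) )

Numerator: -(z - 3)/(z + 2) + 1/(z - 4) = (-z² + 8*z - 10)/(z² - 2*z - 8)
Denominator: 5/(z - 4) + 5/(z + 1) = (10*z - 15)/(z² - 3*z - 4)
Divide: ((-z² + 8*z - 10)/(z² - 2*z - 8)) · ((z² - 3*z - 4)/(10*z - 15)) = (-z³ + 7*z² - 2*z - 10)/(10*z² + 5*z - 30)

(-z³ + 7*z² - 2*z - 10)/(10*z² + 5*z - 30)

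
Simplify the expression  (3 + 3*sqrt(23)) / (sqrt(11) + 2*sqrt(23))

(-sqrt(253) - sqrt(11) + 2*sqrt(23) + 46)/27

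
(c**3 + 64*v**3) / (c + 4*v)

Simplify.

c**2 - 4*c*v + 16*v**2

Factor as (a+b)(a**2-ab+b**2) with a=(4*v), b=c.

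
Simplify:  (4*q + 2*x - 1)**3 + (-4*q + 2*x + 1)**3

Write as f((2*x),(4*q - 1)) + f((2*x),-(4*q - 1)) and expand.

4*x*(48*q**2 - 24*q + 4*x**2 + 3)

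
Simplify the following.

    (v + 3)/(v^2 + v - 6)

Factor: v^2 + v - 6 = (v - 2)*(v + 3)
Cancel the common factor (v + 3).

1/(v - 2)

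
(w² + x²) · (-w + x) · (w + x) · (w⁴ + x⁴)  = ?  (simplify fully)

-w⁸ + x⁸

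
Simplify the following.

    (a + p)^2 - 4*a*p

Expand the square and combine the 4*a*p term.

(a - p)^2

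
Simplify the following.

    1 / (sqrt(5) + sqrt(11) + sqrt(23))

Group as (sqrt(11) + sqrt(23)) + sqrt(5); multiply by (sqrt(11) + sqrt(23)) - sqrt(5), then rationalise the remaining surd.

(-2*sqrt(1265) - 7*sqrt(23) + 17*sqrt(11) + 29*sqrt(5))/171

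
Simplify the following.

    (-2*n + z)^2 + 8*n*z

Expand the square and combine the 8*n*z term.

(2*n + z)^2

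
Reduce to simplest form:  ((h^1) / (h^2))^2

Inside the bracket: (h^-1)
Raise to the power 2: (h^-2)

h^(-2)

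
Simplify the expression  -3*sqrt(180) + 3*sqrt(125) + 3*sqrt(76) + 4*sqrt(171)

-3*sqrt(5) + 18*sqrt(19)

3*sqrt(180) = 18*sqrt(5); 3*sqrt(125) = 15*sqrt(5); 3*sqrt(76) = 6*sqrt(19); 4*sqrt(171) = 12*sqrt(19)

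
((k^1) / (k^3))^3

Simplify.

k^(-6)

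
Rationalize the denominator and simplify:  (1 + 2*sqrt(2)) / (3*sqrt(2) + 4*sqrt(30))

(-12 - 3*sqrt(2) + 4*sqrt(30) + 16*sqrt(15))/462

Multiply numerator and denominator by -4*sqrt(30) + 3*sqrt(2).
Denominator becomes -462; numerator becomes -16*sqrt(15) - 4*sqrt(30) + 3*sqrt(2) + 12.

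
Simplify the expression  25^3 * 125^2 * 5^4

5^16

25^3 = 5^6; 125^2 = 5^6; 5^4 = 5^4
Combine exponents: 5^16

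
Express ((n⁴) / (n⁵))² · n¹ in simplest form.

Inside the bracket: (n^-1)
Raise to the power 2: (n^-2)
Multiply by n¹: add exponents.

1/n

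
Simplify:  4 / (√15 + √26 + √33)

(-3*√1430 + 4*√33 + 11*√26 + 22*√15)/187

Group as (√15 + √26) + √33; multiply by (√15 + √26) - √33, then rationalise the remaining surd.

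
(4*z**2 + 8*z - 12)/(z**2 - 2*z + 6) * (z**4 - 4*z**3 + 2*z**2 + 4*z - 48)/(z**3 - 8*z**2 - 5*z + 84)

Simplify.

(4*z**2 + 4*z - 8)/(z - 7)

Factor: 4*z**2 + 8*z - 12 = 4*(z + 3)*(z - 1);  z**4 - 4*z**3 + 2*z**2 + 4*z - 48 = (z + 2)*(z**2 - 2*z + 6)*(z - 4);  z**3 - 8*z**2 - 5*z + 84 = (z + 3)*(z - 4)*(z - 7)
Cancel the common factors (z**2 - 2*z + 6), (z - 4), (z + 3).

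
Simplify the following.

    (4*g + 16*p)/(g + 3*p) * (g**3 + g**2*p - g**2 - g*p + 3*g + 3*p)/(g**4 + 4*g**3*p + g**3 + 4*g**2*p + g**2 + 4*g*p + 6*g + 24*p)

(4*g + 4*p)/(g**2 + 3*g*p + 2*g + 6*p)

Factor: 4*g + 16*p = 4*(g + 4*p);  g**3 + g**2*p - g**2 - g*p + 3*g + 3*p = (g**2 - g + 3)*(g + p);  g**4 + 4*g**3*p + g**3 + 4*g**2*p + g**2 + 4*g*p + 6*g + 24*p = (g + 2)*(g**2 - g + 3)*(g + 4*p)
Cancel the common factors (g**2 - g + 3), (g + 4*p).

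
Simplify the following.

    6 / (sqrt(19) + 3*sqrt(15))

(-3*sqrt(19) + 9*sqrt(15))/58

Multiply numerator and denominator by -sqrt(19) + 3*sqrt(15).
Denominator becomes 116; numerator becomes -6*sqrt(19) + 18*sqrt(15).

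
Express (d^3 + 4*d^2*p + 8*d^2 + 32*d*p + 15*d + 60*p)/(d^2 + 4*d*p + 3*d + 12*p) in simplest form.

Factor: d^3 + 4*d^2*p + 8*d^2 + 32*d*p + 15*d + 60*p = (d + 4*p)*(d + 3)*(d + 5);  d^2 + 4*d*p + 3*d + 12*p = (d + 3)*(d + 4*p)
Cancel the common factors (d + 4*p), (d + 3).

d + 5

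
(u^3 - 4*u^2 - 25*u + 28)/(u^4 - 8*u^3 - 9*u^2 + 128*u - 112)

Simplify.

1/(u - 4)

Factor: u^3 - 4*u^2 - 25*u + 28 = (u - 7)*(u - 1)*(u + 4);  u^4 - 8*u^3 - 9*u^2 + 128*u - 112 = (u + 4)*(u - 7)*(u - 1)*(u - 4)
Cancel the common factors (u - 7), (u - 1), (u + 4).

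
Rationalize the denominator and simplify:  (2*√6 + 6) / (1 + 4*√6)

Multiply numerator and denominator by -4*√6 + 1.
Denominator becomes -95; numerator becomes -22*√6 - 42.

(42 + 22*√6)/95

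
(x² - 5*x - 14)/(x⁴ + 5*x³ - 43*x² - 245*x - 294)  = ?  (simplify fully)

Factor: x² - 5*x - 14 = (x - 7)·(x + 2);  x⁴ + 5*x³ - 43*x² - 245*x - 294 = (x + 2)·(x + 7)·(x - 7)·(x + 3)
Cancel the common factors (x - 7), (x + 2).

1/(x² + 10*x + 21)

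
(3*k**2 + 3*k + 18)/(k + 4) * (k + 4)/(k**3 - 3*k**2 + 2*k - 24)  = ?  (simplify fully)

3/(k - 4)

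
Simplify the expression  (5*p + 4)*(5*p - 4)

25*p**2 - 16

Product of conjugates: (P+Q)(P-Q) = P**2 - Q**2.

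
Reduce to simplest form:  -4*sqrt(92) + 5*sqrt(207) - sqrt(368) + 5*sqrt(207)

4*sqrt(92) = 8*sqrt(23); 5*sqrt(207) = 15*sqrt(23); sqrt(368) = 4*sqrt(23); 5*sqrt(207) = 15*sqrt(23)
Combine: (-8 + 15 - 4 + 15)·sqrt(23) = 18*sqrt(23)

18*sqrt(23)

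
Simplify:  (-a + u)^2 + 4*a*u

(a + u)^2

Expand the square and combine the 4*a*u term.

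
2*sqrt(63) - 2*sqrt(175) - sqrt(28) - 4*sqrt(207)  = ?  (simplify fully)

-12*sqrt(23) - 6*sqrt(7)

2*sqrt(63) = 6*sqrt(7); 2*sqrt(175) = 10*sqrt(7); sqrt(28) = 2*sqrt(7); 4*sqrt(207) = 12*sqrt(23)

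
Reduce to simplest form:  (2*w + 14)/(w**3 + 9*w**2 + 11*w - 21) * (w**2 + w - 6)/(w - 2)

2/(w - 1)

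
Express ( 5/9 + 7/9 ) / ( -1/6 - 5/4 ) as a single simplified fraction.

-16/17

Numerator: 5/9 + 7/9 = 4/3
Denominator: -1/6 - 5/4 = -17/12
Divide: (4/3) · (-12/17) = -16/17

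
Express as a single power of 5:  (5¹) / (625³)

5^(-11)

5¹ = 5^1; 625³ = 5^12
Combine exponents: 5^(-11)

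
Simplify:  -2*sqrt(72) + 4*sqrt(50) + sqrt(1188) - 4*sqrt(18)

-4*sqrt(2) + 6*sqrt(33)

2*sqrt(72) = 12*sqrt(2); 4*sqrt(50) = 20*sqrt(2); sqrt(1188) = 6*sqrt(33); 4*sqrt(18) = 12*sqrt(2)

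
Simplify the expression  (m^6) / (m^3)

Quotient: m^3

m^3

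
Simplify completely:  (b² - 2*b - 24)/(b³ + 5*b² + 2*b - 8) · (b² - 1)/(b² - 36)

Factor: b² - 2*b - 24 = (b + 4)·(b - 6);  b³ + 5*b² + 2*b - 8 = (b - 1)·(b + 2)·(b + 4);  b² - 1 = (b + 1)·(b - 1);  b² - 36 = (b - 6)·(b + 6)
Cancel the common factors (b - 1), (b + 4), (b - 6).

(b + 1)/(b² + 8*b + 12)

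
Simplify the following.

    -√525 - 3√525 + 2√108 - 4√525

-40*√21 + 12*√3

√525 = 5*√21; 3√525 = 15*√21; 2√108 = 12*√3; 4√525 = 20*√21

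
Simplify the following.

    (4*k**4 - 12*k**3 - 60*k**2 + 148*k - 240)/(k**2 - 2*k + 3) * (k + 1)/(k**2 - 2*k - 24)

Factor: 4*k**4 - 12*k**3 - 60*k**2 + 148*k - 240 = 4*(k + 4)*(k - 5)*(k**2 - 2*k + 3);  k**2 - 2*k - 24 = (k - 6)*(k + 4)
Cancel the common factors (k**2 - 2*k + 3), (k + 4).

(4*k**2 - 16*k - 20)/(k - 6)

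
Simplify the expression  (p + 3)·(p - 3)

(p)^2 - (3)^2 = p² - 9.

p² - 9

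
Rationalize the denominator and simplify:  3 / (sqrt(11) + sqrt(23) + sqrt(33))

(-22*sqrt(69) + sqrt(33) + 21*sqrt(23) + 45*sqrt(11))/337

Group as (sqrt(11) + sqrt(33)) + sqrt(23); multiply by (sqrt(11) + sqrt(33)) - sqrt(23), then rationalise the remaining surd.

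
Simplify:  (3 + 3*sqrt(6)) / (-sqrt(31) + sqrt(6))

Multiply numerator and denominator by sqrt(6) + sqrt(31).
Denominator becomes -25; numerator becomes 3*sqrt(6) + 3*sqrt(31) + 18 + 3*sqrt(186).

(-3*sqrt(186) - 18 - 3*sqrt(31) - 3*sqrt(6))/25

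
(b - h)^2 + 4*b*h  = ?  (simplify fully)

(b + h)^2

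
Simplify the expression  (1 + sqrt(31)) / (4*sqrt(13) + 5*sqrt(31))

Multiply numerator and denominator by -4*sqrt(13) + 5*sqrt(31).
Denominator becomes 567; numerator becomes -4*sqrt(403) - 4*sqrt(13) + 5*sqrt(31) + 155.

(-4*sqrt(403) - 4*sqrt(13) + 5*sqrt(31) + 155)/567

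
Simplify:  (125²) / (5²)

5^4

125² = 5^6; 5² = 5^2
Combine exponents: 5^4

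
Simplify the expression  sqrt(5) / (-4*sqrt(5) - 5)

Multiply numerator and denominator by -5 + 4*sqrt(5).
Denominator becomes -55; numerator becomes -5*sqrt(5) + 20.

(-4 + sqrt(5))/11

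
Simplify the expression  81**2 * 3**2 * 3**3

81**2 = 3**8; 3**2 = 3**2; 3**3 = 3**3
Combine exponents: 3**13

3**13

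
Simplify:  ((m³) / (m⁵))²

m^(-4)

Inside the bracket: (m^-2)
Raise to the power 2: (m^-4)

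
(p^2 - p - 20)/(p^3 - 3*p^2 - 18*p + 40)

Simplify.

Factor: p^2 - p - 20 = (p + 4)*(p - 5);  p^3 - 3*p^2 - 18*p + 40 = (p - 2)*(p - 5)*(p + 4)
Cancel the common factors (p + 4), (p - 5).

1/(p - 2)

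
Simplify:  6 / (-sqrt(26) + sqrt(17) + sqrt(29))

(-10*sqrt(26) + 7*sqrt(29) + 19*sqrt(17) + sqrt(12818))/131

Group as (sqrt(17) + sqrt(29)) - sqrt(26); multiply by (sqrt(17) + sqrt(29)) + sqrt(26), then rationalise the remaining surd.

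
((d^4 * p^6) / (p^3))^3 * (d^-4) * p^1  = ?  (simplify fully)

Inside the bracket: d^4 * p^3
Raise to the power 3: d^12 * p^9
Multiply by (d^-4) * p^1: add exponents.

d^8*p^10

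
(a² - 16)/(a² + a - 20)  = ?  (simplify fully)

(a + 4)/(a + 5)

Factor: a² - 16 = (a - 4)·(a + 4);  a² + a - 20 = (a + 5)·(a - 4)
Cancel the common factor (a - 4).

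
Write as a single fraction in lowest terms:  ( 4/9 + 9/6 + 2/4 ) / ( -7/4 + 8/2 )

88/81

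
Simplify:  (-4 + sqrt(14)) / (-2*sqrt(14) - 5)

Multiply numerator and denominator by -5 + 2*sqrt(14).
Denominator becomes -31; numerator becomes -13*sqrt(14) + 48.

(-48 + 13*sqrt(14))/31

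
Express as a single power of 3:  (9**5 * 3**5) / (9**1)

9**5 = 3**10; 3**5 = 3**5; 9**1 = 3**2
Combine exponents: 3**13

3**13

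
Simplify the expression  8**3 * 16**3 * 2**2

2**23

8**3 = 2**9; 16**3 = 2**12; 2**2 = 2**2
Combine exponents: 2**23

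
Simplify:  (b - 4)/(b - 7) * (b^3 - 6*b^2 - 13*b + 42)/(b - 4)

b^2 + b - 6

Factor: b^3 - 6*b^2 - 13*b + 42 = (b - 7)*(b + 3)*(b - 2)
Cancel the common factors (b - 7), (b - 4).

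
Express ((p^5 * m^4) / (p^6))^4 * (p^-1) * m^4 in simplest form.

m^20/p^5

Inside the bracket: (p^-1) * m^4
Raise to the power 4: (p^-4) * m^16
Multiply by (p^-1) * m^4: add exponents.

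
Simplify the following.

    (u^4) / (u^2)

Quotient: u^2

u^2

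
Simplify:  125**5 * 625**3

5**27

125**5 = 5**15; 625**3 = 5**12
Combine exponents: 5**27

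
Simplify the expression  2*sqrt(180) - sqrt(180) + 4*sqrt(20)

14*sqrt(5)

2*sqrt(180) = 12*sqrt(5); sqrt(180) = 6*sqrt(5); 4*sqrt(20) = 8*sqrt(5)
Combine: (12 - 6 + 8)·sqrt(5) = 14*sqrt(5)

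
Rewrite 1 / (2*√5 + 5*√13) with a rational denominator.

(-2*√5 + 5*√13)/305

Multiply numerator and denominator by -5*√13 + 2*√5.
Denominator becomes -305; numerator becomes -5*√13 + 2*√5.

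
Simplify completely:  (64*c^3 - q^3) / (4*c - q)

Apply the difference-of-cubes factorisation and cancel (4*c - q).

16*c^2 + 4*c*q + q^2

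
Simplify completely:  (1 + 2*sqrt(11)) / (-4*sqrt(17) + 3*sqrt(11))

(-8*sqrt(187) - 66 - 4*sqrt(17) - 3*sqrt(11))/173

Multiply numerator and denominator by 3*sqrt(11) + 4*sqrt(17).
Denominator becomes -173; numerator becomes 3*sqrt(11) + 4*sqrt(17) + 66 + 8*sqrt(187).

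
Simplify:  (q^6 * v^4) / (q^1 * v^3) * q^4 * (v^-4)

q^9/v^3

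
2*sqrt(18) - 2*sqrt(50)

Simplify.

-4*sqrt(2)

2*sqrt(18) = 6*sqrt(2); 2*sqrt(50) = 10*sqrt(2)
Combine: (6 - 10)·sqrt(2) = -4*sqrt(2)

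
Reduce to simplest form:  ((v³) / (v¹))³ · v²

v⁸

Inside the bracket: v²
Raise to the power 3: v⁶
Multiply by v²: add exponents.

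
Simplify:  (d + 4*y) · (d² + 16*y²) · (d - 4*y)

(d+(4*y))(d-(4*y)) = d² - 16*y²; continue pairing.

d⁴ - 256*y⁴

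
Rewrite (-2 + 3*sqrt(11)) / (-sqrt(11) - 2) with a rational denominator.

Multiply numerator and denominator by -2 + sqrt(11).
Denominator becomes -7; numerator becomes -8*sqrt(11) + 37.

(-37 + 8*sqrt(11))/7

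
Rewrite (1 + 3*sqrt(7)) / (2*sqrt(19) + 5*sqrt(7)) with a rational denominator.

(-6*sqrt(133) - 2*sqrt(19) + 5*sqrt(7) + 105)/99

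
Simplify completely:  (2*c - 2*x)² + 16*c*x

4*(c + x)²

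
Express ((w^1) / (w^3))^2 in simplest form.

w^(-4)

Inside the bracket: (w^-2)
Raise to the power 2: (w^-4)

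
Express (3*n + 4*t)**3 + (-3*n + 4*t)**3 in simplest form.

Write as f((4*t),(3*n)) + f((4*t),-(3*n)) and expand.

216*n**2*t + 128*t**3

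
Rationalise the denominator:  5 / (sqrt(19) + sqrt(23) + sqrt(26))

(-5*sqrt(11362) + 40*sqrt(26) + 55*sqrt(23) + 75*sqrt(19))/746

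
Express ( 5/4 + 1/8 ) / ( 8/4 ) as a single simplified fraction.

Numerator: 5/4 + 1/8 = 11/8
Denominator: 8/4 = 2
Divide: (11/8) · (1/2) = 11/16

11/16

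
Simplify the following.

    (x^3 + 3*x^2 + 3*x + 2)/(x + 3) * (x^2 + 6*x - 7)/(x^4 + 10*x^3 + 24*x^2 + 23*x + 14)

(x - 1)/(x + 3)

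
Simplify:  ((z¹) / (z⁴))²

Inside the bracket: (z^-3)
Raise to the power 2: (z^-6)

z^(-6)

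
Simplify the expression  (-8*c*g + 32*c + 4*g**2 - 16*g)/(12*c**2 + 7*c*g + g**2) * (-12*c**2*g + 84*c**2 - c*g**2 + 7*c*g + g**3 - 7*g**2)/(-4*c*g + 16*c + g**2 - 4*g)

Factor: -8*c*g + 32*c + 4*g**2 - 16*g = 4*(-2*c + g)*(g - 4);  12*c**2 + 7*c*g + g**2 = (4*c + g)*(3*c + g);  -12*c**2*g + 84*c**2 - c*g**2 + 7*c*g + g**3 - 7*g**2 = (g - 7)*(-4*c + g)*(3*c + g);  -4*c*g + 16*c + g**2 - 4*g = (-4*c + g)*(g - 4)
Cancel the common factors (3*c + g), (g - 4), (-4*c + g).

(-8*c*g + 56*c + 4*g**2 - 28*g)/(4*c + g)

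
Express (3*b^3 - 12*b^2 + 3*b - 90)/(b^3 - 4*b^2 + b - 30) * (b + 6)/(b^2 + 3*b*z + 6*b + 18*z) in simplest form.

Factor: 3*b^3 - 12*b^2 + 3*b - 90 = 3*(b^2 + b + 6)*(b - 5);  b^3 - 4*b^2 + b - 30 = (b - 5)*(b^2 + b + 6);  b^2 + 3*b*z + 6*b + 18*z = (b + 6)*(b + 3*z)
Cancel the common factors (b^2 + b + 6), (b + 6), (b - 5).

3/(b + 3*z)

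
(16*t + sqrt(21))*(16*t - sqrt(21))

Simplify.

Difference of squares with P = 16*t, Q = sqrt(21).

256*t**2 - 21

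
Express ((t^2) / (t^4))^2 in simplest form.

Inside the bracket: (t^-2)
Raise to the power 2: (t^-4)

t^(-4)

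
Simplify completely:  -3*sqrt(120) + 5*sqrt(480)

14*sqrt(30)

3*sqrt(120) = 6*sqrt(30); 5*sqrt(480) = 20*sqrt(30)
Combine: (-6 + 20)·sqrt(30) = 14*sqrt(30)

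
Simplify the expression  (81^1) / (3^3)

81^1 = 3^4; 3^3 = 3^3
Combine exponents: 3^1

3^1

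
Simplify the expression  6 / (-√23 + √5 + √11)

Group as (√5 + √11) - √23; multiply by (√5 + √11) + √23, then rationalise the remaining surd.

(14*√23 + 34*√11 + 58*√5 + 4*√1265)/57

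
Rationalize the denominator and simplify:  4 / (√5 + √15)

(-2*√5 + 2*√15)/5

Multiply numerator and denominator by -√5 + √15.
Denominator becomes 10; numerator becomes -4*√5 + 4*√15.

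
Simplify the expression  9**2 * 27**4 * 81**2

3**24

9**2 = 3**4; 27**4 = 3**12; 81**2 = 3**8
Combine exponents: 3**24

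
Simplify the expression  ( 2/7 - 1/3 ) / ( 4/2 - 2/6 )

Numerator: 2/7 - 1/3 = -1/21
Denominator: 4/2 - 2/6 = 5/3
Divide: (-1/21) · (3/5) = -1/35

-1/35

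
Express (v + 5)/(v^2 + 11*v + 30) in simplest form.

1/(v + 6)

Factor: v^2 + 11*v + 30 = (v + 6)*(v + 5)
Cancel the common factor (v + 5).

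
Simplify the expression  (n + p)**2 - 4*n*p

After expansion: n**2 - 2*n*p + p**2 — a perfect-square trinomial.

(n - p)**2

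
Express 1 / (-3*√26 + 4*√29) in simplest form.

(3*√26 + 4*√29)/230

Multiply numerator and denominator by 3*√26 + 4*√29.
Denominator becomes 230; numerator becomes 3*√26 + 4*√29.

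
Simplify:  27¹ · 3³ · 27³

27¹ = 3^3; 3³ = 3^3; 27³ = 3^9
Combine exponents: 3^15

3^15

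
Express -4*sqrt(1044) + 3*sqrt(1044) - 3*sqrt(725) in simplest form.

-21*sqrt(29)

4*sqrt(1044) = 24*sqrt(29); 3*sqrt(1044) = 18*sqrt(29); 3*sqrt(725) = 15*sqrt(29)
Combine: (-24 + 18 - 15)·sqrt(29) = -21*sqrt(29)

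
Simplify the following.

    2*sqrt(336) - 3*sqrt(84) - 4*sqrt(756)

2*sqrt(336) = 8*sqrt(21); 3*sqrt(84) = 6*sqrt(21); 4*sqrt(756) = 24*sqrt(21)
Combine: (8 - 6 - 24)·sqrt(21) = -22*sqrt(21)

-22*sqrt(21)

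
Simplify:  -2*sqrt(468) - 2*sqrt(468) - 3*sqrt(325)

2*sqrt(468) = 12*sqrt(13); 2*sqrt(468) = 12*sqrt(13); 3*sqrt(325) = 15*sqrt(13)
Combine: (-12 - 12 - 15)·sqrt(13) = -39*sqrt(13)

-39*sqrt(13)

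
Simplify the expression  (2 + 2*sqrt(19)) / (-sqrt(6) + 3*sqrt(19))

(2*sqrt(6) + 2*sqrt(114) + 6*sqrt(19) + 114)/165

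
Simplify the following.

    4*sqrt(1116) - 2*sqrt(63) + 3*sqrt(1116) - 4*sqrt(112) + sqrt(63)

-19*sqrt(7) + 42*sqrt(31)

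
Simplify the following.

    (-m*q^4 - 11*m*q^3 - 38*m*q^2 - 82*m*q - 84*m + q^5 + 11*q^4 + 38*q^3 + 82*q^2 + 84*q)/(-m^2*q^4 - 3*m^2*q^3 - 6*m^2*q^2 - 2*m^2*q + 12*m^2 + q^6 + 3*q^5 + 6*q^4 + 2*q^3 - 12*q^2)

Factor: -m*q^4 - 11*m*q^3 - 38*m*q^2 - 82*m*q - 84*m + q^5 + 11*q^4 + 38*q^3 + 82*q^2 + 84*q = (-m + q)*(q + 7)*(q^2 + 2*q + 6)*(q + 2);  -m^2*q^4 - 3*m^2*q^3 - 6*m^2*q^2 - 2*m^2*q + 12*m^2 + q^6 + 3*q^5 + 6*q^4 + 2*q^3 - 12*q^2 = (q - 1)*(q + 2)*(q^2 + 2*q + 6)*(m + q)*(-m + q)
Cancel the common factors (q^2 + 2*q + 6), (-m + q), (q + 2).

(q + 7)/(m*q - m + q^2 - q)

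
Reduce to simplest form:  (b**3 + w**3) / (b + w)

b**2 - b*w + w**2

Factor as (a+b)(a**2-ab+b**2) with a=w, b=b.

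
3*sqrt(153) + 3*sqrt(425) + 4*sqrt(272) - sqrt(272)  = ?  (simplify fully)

36*sqrt(17)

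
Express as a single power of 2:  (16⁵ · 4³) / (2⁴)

2^22

16⁵ = 2^20; 4³ = 2^6; 2⁴ = 2^4
Combine exponents: 2^22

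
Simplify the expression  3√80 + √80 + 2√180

3√80 = 12*√5; √80 = 4*√5; 2√180 = 12*√5
Combine: (12 + 4 + 12)·√5 = 28*√5

28*√5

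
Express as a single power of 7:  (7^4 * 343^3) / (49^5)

7^3

7^4 = 7^4; 343^3 = 7^9; 49^5 = 7^10
Combine exponents: 7^3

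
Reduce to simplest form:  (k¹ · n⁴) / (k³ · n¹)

n³/k²

Quotient: (k^-2) · n³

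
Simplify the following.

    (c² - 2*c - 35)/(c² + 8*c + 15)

Factor: c² - 2*c - 35 = (c - 7)·(c + 5);  c² + 8*c + 15 = (c + 3)·(c + 5)
Cancel the common factor (c + 5).

(c - 7)/(c + 3)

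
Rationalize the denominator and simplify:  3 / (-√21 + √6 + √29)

Group as (√6 + √29) - √21; multiply by (√6 + √29) + √21, then rationalise the remaining surd.

(-21*√21 - 3*√29 + 66*√6 + 9*√406)/250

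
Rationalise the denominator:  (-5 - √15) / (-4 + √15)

9*√15 + 35

Multiply numerator and denominator by -4 - √15.
Denominator becomes 1; numerator becomes 9*√15 + 35.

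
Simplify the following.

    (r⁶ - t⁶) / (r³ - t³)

r³ + t³

Factor r^6 - t^6 and cancel (r³ - t³).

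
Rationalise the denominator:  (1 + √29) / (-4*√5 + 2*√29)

(2*√5 + √29 + 2*√145 + 29)/18

Multiply numerator and denominator by 4*√5 + 2*√29.
Denominator becomes 36; numerator becomes 4*√5 + 2*√29 + 4*√145 + 58.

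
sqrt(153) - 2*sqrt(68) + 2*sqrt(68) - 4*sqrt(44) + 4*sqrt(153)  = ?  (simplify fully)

-8*sqrt(11) + 15*sqrt(17)

sqrt(153) = 3*sqrt(17); 2*sqrt(68) = 4*sqrt(17); 2*sqrt(68) = 4*sqrt(17); 4*sqrt(44) = 8*sqrt(11); 4*sqrt(153) = 12*sqrt(17)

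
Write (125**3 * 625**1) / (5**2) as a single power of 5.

5**11

125**3 = 5**9; 625**1 = 5**4; 5**2 = 5**2
Combine exponents: 5**11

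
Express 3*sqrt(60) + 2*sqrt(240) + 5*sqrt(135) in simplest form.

3*sqrt(60) = 6*sqrt(15); 2*sqrt(240) = 8*sqrt(15); 5*sqrt(135) = 15*sqrt(15)
Combine: (6 + 8 + 15)·sqrt(15) = 29*sqrt(15)

29*sqrt(15)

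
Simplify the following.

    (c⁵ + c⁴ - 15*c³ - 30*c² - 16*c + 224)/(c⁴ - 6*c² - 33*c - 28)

(c² + 2*c - 8)/(c + 1)

Factor: c⁵ + c⁴ - 15*c³ - 30*c² - 16*c + 224 = (c + 4)·(c - 2)·(c - 4)·(c² + 3*c + 7);  c⁴ - 6*c² - 33*c - 28 = (c - 4)·(c + 1)·(c² + 3*c + 7)
Cancel the common factors (c² + 3*c + 7), (c - 4).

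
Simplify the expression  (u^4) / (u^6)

u^(-2)

Quotient: (u^-2)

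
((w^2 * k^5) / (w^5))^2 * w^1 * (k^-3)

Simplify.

k^7/w^5

Inside the bracket: (w^-3) * k^5
Raise to the power 2: (w^-6) * k^10
Multiply by w^1 * (k^-3): add exponents.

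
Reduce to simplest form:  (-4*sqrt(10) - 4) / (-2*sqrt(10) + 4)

sqrt(10) + 4

Multiply numerator and denominator by 4 + 2*sqrt(10).
Denominator becomes -24; numerator becomes -96 - 24*sqrt(10).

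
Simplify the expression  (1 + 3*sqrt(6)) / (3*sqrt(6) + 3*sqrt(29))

Multiply numerator and denominator by -3*sqrt(29) + 3*sqrt(6).
Denominator becomes -207; numerator becomes -9*sqrt(174) - 3*sqrt(29) + 3*sqrt(6) + 54.

(-18 - sqrt(6) + sqrt(29) + 3*sqrt(174))/69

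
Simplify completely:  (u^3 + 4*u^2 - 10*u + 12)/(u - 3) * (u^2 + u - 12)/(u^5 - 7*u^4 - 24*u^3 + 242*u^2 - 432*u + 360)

Factor: u^3 + 4*u^2 - 10*u + 12 = (u^2 - 2*u + 2)*(u + 6);  u^2 + u - 12 = (u - 3)*(u + 4);  u^5 - 7*u^4 - 24*u^3 + 242*u^2 - 432*u + 360 = (u - 6)*(u - 5)*(u + 6)*(u^2 - 2*u + 2)
Cancel the common factors (u^2 - 2*u + 2), (u + 6), (u - 3).

(u + 4)/(u^2 - 11*u + 30)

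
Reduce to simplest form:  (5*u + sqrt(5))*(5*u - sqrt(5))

25*u**2 - 5

Product of conjugates: (P+Q)(P-Q) = P**2 - Q**2.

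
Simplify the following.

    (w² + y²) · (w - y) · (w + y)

w⁴ - y⁴

(w+y)(w-y) = w² - y²; continue pairing.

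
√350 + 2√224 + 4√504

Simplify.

√350 = 5*√14; 2√224 = 8*√14; 4√504 = 24*√14
Combine: (5 + 8 + 24)·√14 = 37*√14

37*√14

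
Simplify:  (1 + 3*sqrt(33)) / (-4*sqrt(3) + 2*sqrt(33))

Multiply numerator and denominator by 4*sqrt(3) + 2*sqrt(33).
Denominator becomes 84; numerator becomes 4*sqrt(3) + 2*sqrt(33) + 36*sqrt(11) + 198.

(2*sqrt(3) + sqrt(33) + 18*sqrt(11) + 99)/42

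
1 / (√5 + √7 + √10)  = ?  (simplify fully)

(-5*√14 + √10 + 4*√7 + 6*√5)/68

Group as (√7 + √10) + √5; multiply by (√7 + √10) - √5, then rationalise the remaining surd.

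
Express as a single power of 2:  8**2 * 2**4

2**10

8**2 = 2**6; 2**4 = 2**4
Combine exponents: 2**10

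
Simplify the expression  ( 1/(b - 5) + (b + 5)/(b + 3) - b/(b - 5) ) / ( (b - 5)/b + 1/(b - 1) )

(-2*b**3 - 20*b**2 + 22*b)/(b**4 - 7*b**3 + 65*b - 75)

Numerator: 1/(b - 5) + (b + 5)/(b + 3) - b/(b - 5) = (-2*b - 22)/(b**2 - 2*b - 15)
Denominator: (b - 5)/b + 1/(b - 1) = (b**2 - 5*b + 5)/(b**2 - b)
Divide: ((-2*b - 22)/(b**2 - 2*b - 15)) · ((b**2 - b)/(b**2 - 5*b + 5)) = (-2*b**3 - 20*b**2 + 22*b)/(b**4 - 7*b**3 + 65*b - 75)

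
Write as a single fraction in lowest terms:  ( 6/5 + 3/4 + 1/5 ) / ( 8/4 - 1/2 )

43/30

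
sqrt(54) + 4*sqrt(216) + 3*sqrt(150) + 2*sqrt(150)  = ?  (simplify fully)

sqrt(54) = 3*sqrt(6); 4*sqrt(216) = 24*sqrt(6); 3*sqrt(150) = 15*sqrt(6); 2*sqrt(150) = 10*sqrt(6)
Combine: (3 + 24 + 15 + 10)·sqrt(6) = 52*sqrt(6)

52*sqrt(6)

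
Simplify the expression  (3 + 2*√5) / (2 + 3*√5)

(5*√5 + 24)/41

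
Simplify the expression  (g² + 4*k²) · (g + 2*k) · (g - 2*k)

g⁴ - 16*k⁴

Telescope via difference of squares: (g+(2*k))(g-(2*k)) = g² - 4*k², then repeat with the next factor.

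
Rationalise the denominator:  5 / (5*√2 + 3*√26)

Multiply numerator and denominator by -3*√26 + 5*√2.
Denominator becomes -184; numerator becomes -15*√26 + 25*√2.

(-25*√2 + 15*√26)/184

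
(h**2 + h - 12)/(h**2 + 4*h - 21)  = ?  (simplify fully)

Factor: h**2 + h - 12 = (h - 3)*(h + 4);  h**2 + 4*h - 21 = (h + 7)*(h - 3)
Cancel the common factor (h - 3).

(h + 4)/(h + 7)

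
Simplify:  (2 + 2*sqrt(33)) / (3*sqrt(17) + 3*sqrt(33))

(-sqrt(561) - sqrt(17) + sqrt(33) + 33)/24

Multiply numerator and denominator by -3*sqrt(17) + 3*sqrt(33).
Denominator becomes 144; numerator becomes -6*sqrt(561) - 6*sqrt(17) + 6*sqrt(33) + 198.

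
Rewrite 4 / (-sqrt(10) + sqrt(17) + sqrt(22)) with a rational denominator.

(-116*sqrt(10) + 20*sqrt(22) + 60*sqrt(17) + 16*sqrt(935))/655

Group as (sqrt(17) + sqrt(22)) - sqrt(10); multiply by (sqrt(17) + sqrt(22)) + sqrt(10), then rationalise the remaining surd.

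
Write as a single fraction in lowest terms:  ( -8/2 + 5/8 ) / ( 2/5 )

Numerator: -8/2 + 5/8 = -27/8
Denominator: 2/5 = 2/5
Divide: (-27/8) · (5/2) = -135/16

-135/16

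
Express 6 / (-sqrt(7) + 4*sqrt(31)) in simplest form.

(2*sqrt(7) + 8*sqrt(31))/163

Multiply numerator and denominator by sqrt(7) + 4*sqrt(31).
Denominator becomes 489; numerator becomes 6*sqrt(7) + 24*sqrt(31).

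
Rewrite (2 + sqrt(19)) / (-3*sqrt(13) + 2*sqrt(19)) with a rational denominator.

Multiply numerator and denominator by 2*sqrt(19) + 3*sqrt(13).
Denominator becomes -41; numerator becomes 4*sqrt(19) + 6*sqrt(13) + 38 + 3*sqrt(247).

(-3*sqrt(247) - 38 - 6*sqrt(13) - 4*sqrt(19))/41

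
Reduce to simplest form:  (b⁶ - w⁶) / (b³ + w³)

b⁶ - w⁶ factors as -(-b + w)*(b + w)*(b² - b*w + w²)*(b² + b*w + w²).

b³ - w³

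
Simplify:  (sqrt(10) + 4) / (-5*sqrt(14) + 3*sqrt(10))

Multiply numerator and denominator by 3*sqrt(10) + 5*sqrt(14).
Denominator becomes -260; numerator becomes 30 + 12*sqrt(10) + 10*sqrt(35) + 20*sqrt(14).

(-10*sqrt(14) - 5*sqrt(35) - 6*sqrt(10) - 15)/130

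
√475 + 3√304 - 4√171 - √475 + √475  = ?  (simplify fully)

√475 = 5*√19; 3√304 = 12*√19; 4√171 = 12*√19; √475 = 5*√19; √475 = 5*√19
Combine: (5 + 12 - 12 - 5 + 5)·√19 = 5*√19

5*√19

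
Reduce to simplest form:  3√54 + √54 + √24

14*√6

3√54 = 9*√6; √54 = 3*√6; √24 = 2*√6
Combine: (9 + 3 + 2)·√6 = 14*√6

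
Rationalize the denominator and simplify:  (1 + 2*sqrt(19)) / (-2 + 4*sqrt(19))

Multiply numerator and denominator by -4*sqrt(19) - 2.
Denominator becomes -300; numerator becomes -154 - 8*sqrt(19).

(4*sqrt(19) + 77)/150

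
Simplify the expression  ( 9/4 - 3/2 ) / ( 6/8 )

1

Numerator: 9/4 - 3/2 = 3/4
Denominator: 6/8 = 3/4
Divide: (3/4) · (4/3) = 1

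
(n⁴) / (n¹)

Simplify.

n³

Quotient: n³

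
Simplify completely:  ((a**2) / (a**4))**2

a**(-4)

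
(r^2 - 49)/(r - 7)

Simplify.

Factor: r^2 - 49 = (r + 7)*(r - 7)
Cancel the common factor (r - 7).

r + 7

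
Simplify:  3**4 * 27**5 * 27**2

3**25

3**4 = 3**4; 27**5 = 3**15; 27**2 = 3**6
Combine exponents: 3**25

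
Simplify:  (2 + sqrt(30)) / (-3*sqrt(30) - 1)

Multiply numerator and denominator by -1 + 3*sqrt(30).
Denominator becomes -269; numerator becomes 5*sqrt(30) + 88.

(-88 - 5*sqrt(30))/269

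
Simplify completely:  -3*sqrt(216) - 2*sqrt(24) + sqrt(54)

-19*sqrt(6)

3*sqrt(216) = 18*sqrt(6); 2*sqrt(24) = 4*sqrt(6); sqrt(54) = 3*sqrt(6)
Combine: (-18 - 4 + 3)·sqrt(6) = -19*sqrt(6)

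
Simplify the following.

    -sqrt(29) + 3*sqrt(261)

sqrt(29) = sqrt(29); 3*sqrt(261) = 9*sqrt(29)
Combine: (-1 + 9)·sqrt(29) = 8*sqrt(29)

8*sqrt(29)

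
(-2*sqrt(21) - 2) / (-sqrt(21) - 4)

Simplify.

(-6*sqrt(21) + 34)/5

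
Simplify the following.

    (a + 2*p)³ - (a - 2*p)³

12*a²*p + 16*p³

Write as f(a,(2*p)) - f(a,-(2*p)) and expand.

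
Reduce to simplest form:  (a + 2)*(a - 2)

a**2 - 4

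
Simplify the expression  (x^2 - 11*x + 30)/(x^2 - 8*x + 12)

Factor: x^2 - 11*x + 30 = (x - 6)*(x - 5);  x^2 - 8*x + 12 = (x - 2)*(x - 6)
Cancel the common factor (x - 6).

(x - 5)/(x - 2)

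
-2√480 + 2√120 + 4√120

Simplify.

2√480 = 8*√30; 2√120 = 4*√30; 4√120 = 8*√30
Combine: (-8 + 4 + 8)·√30 = 4*√30

4*√30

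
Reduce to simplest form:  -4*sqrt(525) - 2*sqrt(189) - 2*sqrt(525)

-36*sqrt(21)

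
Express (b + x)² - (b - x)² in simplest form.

Write as f(b,x) - f(b,-x) and expand.

4*b*x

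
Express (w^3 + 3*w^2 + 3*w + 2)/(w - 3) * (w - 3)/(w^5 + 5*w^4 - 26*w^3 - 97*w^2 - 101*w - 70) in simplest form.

Factor: w^3 + 3*w^2 + 3*w + 2 = (w + 2)*(w^2 + w + 1);  w^5 + 5*w^4 - 26*w^3 - 97*w^2 - 101*w - 70 = (w + 7)*(w^2 + w + 1)*(w - 5)*(w + 2)
Cancel the common factors (w^2 + w + 1), (w + 2), (w - 3).

1/(w^2 + 2*w - 35)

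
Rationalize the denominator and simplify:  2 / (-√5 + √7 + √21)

Group as (√7 + √21) - √5; multiply by (√7 + √21) + √5, then rationalise the remaining surd.

(-46*√5 - 18*√21 + 38*√7 + 28*√15)/59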